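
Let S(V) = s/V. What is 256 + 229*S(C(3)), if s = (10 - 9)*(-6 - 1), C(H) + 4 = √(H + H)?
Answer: 4486/5 + 1603*√6/10 ≈ 1289.9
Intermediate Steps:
C(H) = -4 + √2*√H (C(H) = -4 + √(H + H) = -4 + √(2*H) = -4 + √2*√H)
s = -7 (s = 1*(-7) = -7)
S(V) = -7/V
256 + 229*S(C(3)) = 256 + 229*(-7/(-4 + √2*√3)) = 256 + 229*(-7/(-4 + √6)) = 256 - 1603/(-4 + √6)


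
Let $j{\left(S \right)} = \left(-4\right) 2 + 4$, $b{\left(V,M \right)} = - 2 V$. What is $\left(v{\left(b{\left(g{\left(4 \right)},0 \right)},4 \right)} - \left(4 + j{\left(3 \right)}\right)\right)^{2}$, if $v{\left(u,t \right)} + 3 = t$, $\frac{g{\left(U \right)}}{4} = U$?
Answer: $1$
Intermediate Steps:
$g{\left(U \right)} = 4 U$
$j{\left(S \right)} = -4$ ($j{\left(S \right)} = -8 + 4 = -4$)
$v{\left(u,t \right)} = -3 + t$
$\left(v{\left(b{\left(g{\left(4 \right)},0 \right)},4 \right)} - \left(4 + j{\left(3 \right)}\right)\right)^{2} = \left(\left(-3 + 4\right) - 0\right)^{2} = \left(1 + \left(-4 + 4\right)\right)^{2} = \left(1 + 0\right)^{2} = 1^{2} = 1$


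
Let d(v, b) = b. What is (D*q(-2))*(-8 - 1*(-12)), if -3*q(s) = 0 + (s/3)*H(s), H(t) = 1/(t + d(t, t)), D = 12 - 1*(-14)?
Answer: -52/9 ≈ -5.7778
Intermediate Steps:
D = 26 (D = 12 + 14 = 26)
H(t) = 1/(2*t) (H(t) = 1/(t + t) = 1/(2*t))
q(s) = -1/18 (q(s) = -(0 + (s/3)*(1/(2*s)))/3 = -(0 + ⅙)/3 = -⅓*⅙ = -1/18)
(D*q(-2))*(-8 - 1*(-12)) = (26*(-1/18))*(-8 - 1*(-12)) = -13*(-8 + 12)/9 = -13/9*4 = -52/9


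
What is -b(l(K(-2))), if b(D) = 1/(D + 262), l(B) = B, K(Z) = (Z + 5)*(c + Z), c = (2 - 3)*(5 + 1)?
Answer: -1/238 ≈ -0.0042017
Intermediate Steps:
c = -6 (c = -1*6 = -6)
K(Z) = (-6 + Z)*(5 + Z) (K(Z) = (Z + 5)*(-6 + Z) = (5 + Z)*(-6 + Z) = (-6 + Z)*(5 + Z))
b(D) = 1/(262 + D)
-b(l(K(-2))) = -1/(262 + (-30 + (-2)² - 1*(-2))) = -1/(262 + (-30 + 4 + 2)) = -1/(262 - 24) = -1/238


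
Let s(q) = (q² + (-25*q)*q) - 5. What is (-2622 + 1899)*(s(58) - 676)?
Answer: 58864491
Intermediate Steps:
s(q) = -5 - 24*q² (s(q) = (q² - 25*q²) - 5 = -24*q² - 5 = -5 - 24*q²)
(-2622 + 1899)*(s(58) - 676) = (-2622 + 1899)*((-5 - 24*58²) - 676) = -723*((-5 - 24*3364) - 676) = -723*((-5 - 80736) - 676) = -723*(-80741 - 676) = -723*(-81417) = 58864491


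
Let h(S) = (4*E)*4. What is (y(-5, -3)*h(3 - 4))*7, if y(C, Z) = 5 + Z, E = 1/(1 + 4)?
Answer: 224/5 ≈ 44.800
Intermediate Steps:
E = ⅕ (E = 1/5 = ⅕ ≈ 0.20000)
h(S) = 16/5 (h(S) = (4*(⅕))*4 = (⅘)*4 = 16/5)
(y(-5, -3)*h(3 - 4))*7 = ((5 - 3)*(16/5))*7 = (2*(16/5))*7 = (32/5)*7 = 224/5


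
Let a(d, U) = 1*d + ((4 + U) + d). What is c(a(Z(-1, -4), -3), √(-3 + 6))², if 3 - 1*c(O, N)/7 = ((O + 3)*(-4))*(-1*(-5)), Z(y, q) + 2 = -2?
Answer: 290521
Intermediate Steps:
Z(y, q) = -4 (Z(y, q) = -2 - 2 = -4)
a(d, U) = 4 + U + 2*d (a(d, U) = d + (4 + U + d) = 4 + U + 2*d)
c(O, N) = 441 + 140*O (c(O, N) = 21 - 7*(O + 3)*(-4)*(-1*(-5)) = 21 - 7*(3 + O)*(-4)*5 = 21 - 7*(-12 - 4*O)*5 = 21 - 7*(-60 - 20*O) = 21 + (420 + 140*O) = 441 + 140*O)
c(a(Z(-1, -4), -3), √(-3 + 6))² = (441 + 140*(4 - 3 + 2*(-4)))² = (441 + 140*(4 - 3 - 8))² = (441 + 140*(-7))² = (441 - 980)² = (-539)² = 290521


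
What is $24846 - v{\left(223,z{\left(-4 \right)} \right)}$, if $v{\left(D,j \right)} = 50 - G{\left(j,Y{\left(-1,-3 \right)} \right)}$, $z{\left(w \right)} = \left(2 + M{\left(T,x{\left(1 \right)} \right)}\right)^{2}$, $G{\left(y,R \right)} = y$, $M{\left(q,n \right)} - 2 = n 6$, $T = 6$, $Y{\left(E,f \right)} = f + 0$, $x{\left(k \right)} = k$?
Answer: $24896$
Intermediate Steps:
$Y{\left(E,f \right)} = f$
$M{\left(q,n \right)} = 2 + 6 n$ ($M{\left(q,n \right)} = 2 + n 6 = 2 + 6 n$)
$z{\left(w \right)} = 100$ ($z{\left(w \right)} = \left(2 + \left(2 + 6 \cdot 1\right)\right)^{2} = \left(2 + \left(2 + 6\right)\right)^{2} = \left(2 + 8\right)^{2} = 10^{2} = 100$)
$v{\left(D,j \right)} = 50 - j$
$24846 - v{\left(223,z{\left(-4 \right)} \right)} = 24846 - \left(50 - 100\right) = 24846 - -50 = 24846 + 50 = 24896$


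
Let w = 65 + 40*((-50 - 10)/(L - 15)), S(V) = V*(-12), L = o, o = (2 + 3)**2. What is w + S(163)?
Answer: -2131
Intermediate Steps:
o = 25 (o = 5**2 = 25)
L = 25
S(V) = -12*V
w = -175 (w = 65 + 40*((-50 - 10)/(25 - 15)) = 65 + 40*(-60/10) = 65 + 40*(-60*1/10) = 65 + 40*(-6) = 65 - 240 = -175)
w + S(163) = -175 - 12*163 = -175 - 1956 = -2131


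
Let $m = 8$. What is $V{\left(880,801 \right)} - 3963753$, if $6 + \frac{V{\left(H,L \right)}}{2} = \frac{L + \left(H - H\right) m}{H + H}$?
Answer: $- \frac{3488112399}{880} \approx -3.9638 \cdot 10^{6}$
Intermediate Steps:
$V{\left(H,L \right)} = -12 + \frac{L}{H}$ ($V{\left(H,L \right)} = -12 + 2 \frac{L + \left(H - H\right) 8}{H + H} = -12 + 2 \frac{L + 0 \cdot 8}{2 H} = -12 + 2 \left(L + 0\right) \frac{1}{2 H} = -12 + 2 L \frac{1}{2 H} = -12 + 2 \frac{L}{2 H} = -12 + \frac{L}{H}$)
$V{\left(880,801 \right)} - 3963753 = \left(-12 + \frac{801}{880}\right) - 3963753 = - \frac{9759}{880} - 3963753 = - \frac{3488112399}{880}$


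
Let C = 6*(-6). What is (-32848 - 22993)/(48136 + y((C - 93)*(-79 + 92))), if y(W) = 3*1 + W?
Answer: -55841/46462 ≈ -1.2019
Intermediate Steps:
C = -36
y(W) = 3 + W
(-32848 - 22993)/(48136 + y((C - 93)*(-79 + 92))) = (-32848 - 22993)/(48136 + (3 + (-36 - 93)*(-79 + 92))) = -55841/(48136 + (3 - 129*13)) = -55841/(48136 + (3 - 1677)) = -55841/(48136 - 1674) = -55841/46462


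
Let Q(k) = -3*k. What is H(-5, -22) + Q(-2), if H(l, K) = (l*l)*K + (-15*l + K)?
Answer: -491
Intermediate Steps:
H(l, K) = K - 15*l + K*l**2 (H(l, K) = l**2*K + (K - 15*l) = K*l**2 + (K - 15*l) = K - 15*l + K*l**2)
H(-5, -22) + Q(-2) = (-22 - 15*(-5) - 22*(-5)**2) - 3*(-2) = (-22 + 75 - 22*25) + 6 = (-22 + 75 - 550) + 6 = -497 + 6 = -491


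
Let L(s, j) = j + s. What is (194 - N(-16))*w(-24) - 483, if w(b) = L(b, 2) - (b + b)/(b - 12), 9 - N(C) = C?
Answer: -13279/3 ≈ -4426.3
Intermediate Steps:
N(C) = 9 - C
w(b) = 2 + b - 2*b/(-12 + b) (w(b) = (2 + b) - (b + b)/(b - 12) = (2 + b) - 2*b/(-12 + b) = 2 + b - 2*b/(-12 + b))
(194 - N(-16))*w(-24) - 483 = (194 - (9 - 1*(-16)))*((-24 + (-24)**2 - 12*(-24))/(-12 - 24)) - 483 = (194 - (9 + 16))*((-24 + 576 + 288)/(-36)) - 483 = (194 - 1*25)*(-1/36*840) - 483 = (194 - 25)*(-70/3) - 483 = 169*(-70/3) - 483 = -11830/3 - 483 = -13279/3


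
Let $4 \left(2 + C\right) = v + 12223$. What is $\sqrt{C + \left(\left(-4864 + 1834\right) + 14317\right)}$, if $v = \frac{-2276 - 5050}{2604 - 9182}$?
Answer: $\frac{\sqrt{5128409130}}{598} \approx 119.75$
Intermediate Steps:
$v = \frac{333}{299}$ ($v = - \frac{7326}{-6578} = \left(-7326\right) \left(- \frac{1}{6578}\right) = \frac{333}{299} \approx 1.1137$)
$C = \frac{1826309}{598}$ ($C = -2 + \frac{\frac{333}{299} + 12223}{4} = -2 + \frac{1}{4} \cdot \frac{3655010}{299} = -2 + \frac{1827505}{598} = \frac{1826309}{598} \approx 3054.0$)
$\sqrt{C + \left(\left(-4864 + 1834\right) + 14317\right)} = \sqrt{\frac{1826309}{598} + \left(\left(-4864 + 1834\right) + 14317\right)} = \sqrt{\frac{1826309}{598} + \left(-3030 + 14317\right)} = \sqrt{\frac{1826309}{598} + 11287} = \sqrt{\frac{8575935}{598}} = \frac{\sqrt{5128409130}}{598}$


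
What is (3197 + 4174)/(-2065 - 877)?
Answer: -7371/2942 ≈ -2.5054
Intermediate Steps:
(3197 + 4174)/(-2065 - 877) = 7371/(-2942) = 7371*(-1/2942) = -7371/2942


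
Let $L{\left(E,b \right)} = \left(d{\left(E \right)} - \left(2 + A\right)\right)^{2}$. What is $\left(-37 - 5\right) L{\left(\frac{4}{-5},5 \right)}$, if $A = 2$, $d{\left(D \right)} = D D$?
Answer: $- \frac{296352}{625} \approx -474.16$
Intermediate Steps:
$d{\left(D \right)} = D^{2}$
$L{\left(E,b \right)} = \left(-4 + E^{2}\right)^{2}$ ($L{\left(E,b \right)} = \left(E^{2} - 4\right)^{2} = \left(-4 + E^{2}\right)^{2}$)
$\left(-37 - 5\right) L{\left(\frac{4}{-5},5 \right)} = \left(-37 - 5\right) \left(4 - \left(\frac{4}{-5}\right)^{2}\right)^{2} = - 42 \left(4 - \left(4 \left(- \frac{1}{5}\right)\right)^{2}\right)^{2} = - 42 \left(4 - \left(- \frac{4}{5}\right)^{2}\right)^{2} = - 42 \left(4 - \frac{16}{25}\right)^{2} = - 42 \left(\frac{84}{25}\right)^{2} = \left(-42\right) \frac{7056}{625} = - \frac{296352}{625}$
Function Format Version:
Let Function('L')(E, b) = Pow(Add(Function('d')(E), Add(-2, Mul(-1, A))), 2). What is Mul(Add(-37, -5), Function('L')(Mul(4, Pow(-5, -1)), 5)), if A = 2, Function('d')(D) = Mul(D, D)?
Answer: Rational(-296352, 625) ≈ -474.16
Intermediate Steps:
Function('d')(D) = Pow(D, 2)
Function('L')(E, b) = Pow(Add(-4, Pow(E, 2)), 2) (Function('L')(E, b) = Pow(Add(Pow(E, 2), Add(-2, Mul(-1, 2))), 2) = Pow(Add(Pow(E, 2), Add(-2, -2)), 2) = Pow(Add(Pow(E, 2), -4), 2) = Pow(Add(-4, Pow(E, 2)), 2))
Mul(Add(-37, -5), Function('L')(Mul(4, Pow(-5, -1)), 5)) = Mul(Add(-37, -5), Pow(Add(4, Mul(-1, Pow(Mul(4, Pow(-5, -1)), 2))), 2)) = Mul(-42, Pow(Add(4, Mul(-1, Pow(Mul(4, Rational(-1, 5)), 2))), 2)) = Mul(-42, Pow(Add(4, Mul(-1, Pow(Rational(-4, 5), 2))), 2)) = Mul(-42, Pow(Add(4, Mul(-1, Rational(16, 25))), 2)) = Mul(-42, Pow(Add(4, Rational(-16, 25)), 2)) = Mul(-42, Pow(Rational(84, 25), 2)) = Mul(-42, Rational(7056, 625)) = Rational(-296352, 625)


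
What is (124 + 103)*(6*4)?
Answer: 5448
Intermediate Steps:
(124 + 103)*(6*4) = 227*24 = 5448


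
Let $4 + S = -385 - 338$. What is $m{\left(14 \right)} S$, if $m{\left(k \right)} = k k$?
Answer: $-142492$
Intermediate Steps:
$S = -727$ ($S = -4 - 723 = -727$)
$m{\left(k \right)} = k^{2}$
$m{\left(14 \right)} S = 14^{2} \left(-727\right) = 196 \left(-727\right) = -142492$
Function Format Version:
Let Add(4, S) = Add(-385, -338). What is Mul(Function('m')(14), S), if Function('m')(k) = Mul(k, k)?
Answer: -142492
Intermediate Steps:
S = -727 (S = Add(-4, Add(-385, -338)) = Add(-4, -723) = -727)
Function('m')(k) = Pow(k, 2)
Mul(Function('m')(14), S) = Mul(Pow(14, 2), -727) = Mul(196, -727) = -142492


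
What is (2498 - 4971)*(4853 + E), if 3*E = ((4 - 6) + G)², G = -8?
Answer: -36251707/3 ≈ -1.2084e+7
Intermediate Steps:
E = 100/3 (E = ((4 - 6) - 8)²/3 = (-2 - 8)²/3 = (⅓)*(-10)² = (⅓)*100 = 100/3 ≈ 33.333)
(2498 - 4971)*(4853 + E) = (2498 - 4971)*(4853 + 100/3) = -2473*14659/3 = -36251707/3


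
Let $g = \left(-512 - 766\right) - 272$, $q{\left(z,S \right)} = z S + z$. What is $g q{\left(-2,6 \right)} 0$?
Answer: $0$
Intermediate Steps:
$q{\left(z,S \right)} = z + S z$ ($q{\left(z,S \right)} = S z + z = z + S z$)
$g = -1550$ ($g = -1278 - 272 = -1550$)
$g q{\left(-2,6 \right)} 0 = - 1550 - 2 \left(1 + 6\right) 0 = - 1550 \left(-2\right) 7 \cdot 0 = - 1550 \left(\left(-14\right) 0\right) = \left(-1550\right) 0 = 0$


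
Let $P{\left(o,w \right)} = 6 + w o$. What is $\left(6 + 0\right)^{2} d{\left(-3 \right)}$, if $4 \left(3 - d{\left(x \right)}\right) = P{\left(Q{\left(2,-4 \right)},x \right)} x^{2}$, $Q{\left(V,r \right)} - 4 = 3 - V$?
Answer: $837$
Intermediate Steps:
$Q{\left(V,r \right)} = 7 - V$ ($Q{\left(V,r \right)} = 4 - \left(-3 + V\right) = 7 - V$)
$P{\left(o,w \right)} = 6 + o w$
$d{\left(x \right)} = 3 - \frac{x^{2} \left(6 + 5 x\right)}{4}$ ($d{\left(x \right)} = 3 - \frac{\left(6 + \left(7 - 2\right) x\right) x^{2}}{4} = 3 - \frac{\left(6 + 5 x\right) x^{2}}{4} = 3 - \frac{x^{2} \left(6 + 5 x\right)}{4}$)
$\left(6 + 0\right)^{2} d{\left(-3 \right)} = \left(6 + 0\right)^{2} \left(3 - \frac{\left(-3\right)^{2} \left(6 + 5 \left(-3\right)\right)}{4}\right) = 6^{2} \left(3 - \frac{9 \left(6 - 15\right)}{4}\right) = 36 \left(3 - \frac{9}{4} \left(-9\right)\right) = 36 \left(3 + \frac{81}{4}\right) = 36 \cdot \frac{93}{4} = 837$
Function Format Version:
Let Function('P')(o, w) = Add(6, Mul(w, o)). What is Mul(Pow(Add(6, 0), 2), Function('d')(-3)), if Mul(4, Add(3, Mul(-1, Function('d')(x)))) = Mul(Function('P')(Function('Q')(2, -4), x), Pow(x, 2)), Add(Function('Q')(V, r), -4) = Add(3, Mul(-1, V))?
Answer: 837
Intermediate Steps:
Function('Q')(V, r) = Add(7, Mul(-1, V)) (Function('Q')(V, r) = Add(4, Add(3, Mul(-1, V))) = Add(7, Mul(-1, V)))
Function('P')(o, w) = Add(6, Mul(o, w))
Function('d')(x) = Add(3, Mul(Rational(-1, 4), Pow(x, 2), Add(6, Mul(5, x)))) (Function('d')(x) = Add(3, Mul(Rational(-1, 4), Mul(Add(6, Mul(Add(7, Mul(-1, 2)), x)), Pow(x, 2)))) = Add(3, Mul(Rational(-1, 4), Mul(Add(6, Mul(Add(7, -2), x)), Pow(x, 2)))) = Add(3, Mul(Rational(-1, 4), Mul(Add(6, Mul(5, x)), Pow(x, 2)))) = Add(3, Mul(Rational(-1, 4), Mul(Pow(x, 2), Add(6, Mul(5, x))))) = Add(3, Mul(Rational(-1, 4), Pow(x, 2), Add(6, Mul(5, x)))))
Mul(Pow(Add(6, 0), 2), Function('d')(-3)) = Mul(Pow(Add(6, 0), 2), Add(3, Mul(Rational(-1, 4), Pow(-3, 2), Add(6, Mul(5, -3))))) = Mul(Pow(6, 2), Add(3, Mul(Rational(-1, 4), 9, Add(6, -15)))) = Mul(36, Add(3, Mul(Rational(-1, 4), 9, -9))) = Mul(36, Add(3, Rational(81, 4))) = Mul(36, Rational(93, 4)) = 837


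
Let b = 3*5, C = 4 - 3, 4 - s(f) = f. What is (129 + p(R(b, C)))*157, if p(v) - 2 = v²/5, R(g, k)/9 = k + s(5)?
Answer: 20567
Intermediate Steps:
s(f) = 4 - f
C = 1
b = 15
R(g, k) = -9 + 9*k (R(g, k) = 9*(k + (4 - 1*5)) = 9*(k + (4 - 5)) = 9*(k - 1) = 9*(-1 + k) = -9 + 9*k)
p(v) = 2 + v²/5
(129 + p(R(b, C)))*157 = (129 + (2 + (-9 + 9*1)²/5))*157 = (129 + (2 + (-9 + 9)²/5))*157 = (129 + (2 + (⅕)*0²))*157 = (129 + (2 + (⅕)*0))*157 = (129 + (2 + 0))*157 = (129 + 2)*157 = 131*157 = 20567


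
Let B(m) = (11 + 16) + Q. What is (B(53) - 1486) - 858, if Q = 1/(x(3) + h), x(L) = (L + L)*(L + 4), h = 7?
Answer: -113532/49 ≈ -2317.0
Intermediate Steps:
x(L) = 2*L*(4 + L) (x(L) = (2*L)*(4 + L) = 2*L*(4 + L))
Q = 1/49 (Q = 1/(2*3*(4 + 3) + 7) = 1/(2*3*7 + 7) = 1/(42 + 7) = 1/49 ≈ 0.020408)
B(m) = 1324/49 (B(m) = (11 + 16) + 1/49 = 27 + 1/49 = 1324/49)
(B(53) - 1486) - 858 = (1324/49 - 1486) - 858 = -71490/49 - 858 = -113532/49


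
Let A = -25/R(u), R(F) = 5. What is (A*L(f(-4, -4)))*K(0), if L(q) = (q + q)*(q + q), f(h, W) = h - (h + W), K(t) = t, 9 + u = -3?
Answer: 0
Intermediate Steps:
u = -12 (u = -9 - 3 = -12)
f(h, W) = -W (f(h, W) = h - (W + h) = h + (-W - h) = -W)
L(q) = 4*q² (L(q) = (2*q)*(2*q) = 4*q²)
A = -5 (A = -25/5 = -25*⅕ = -5)
(A*L(f(-4, -4)))*K(0) = -20*(-1*(-4))²*0 = -20*4²*0 = -20*16*0 = -5*64*0 = -320*0 = 0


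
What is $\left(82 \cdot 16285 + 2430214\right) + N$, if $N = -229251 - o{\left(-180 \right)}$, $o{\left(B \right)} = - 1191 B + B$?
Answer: $3322133$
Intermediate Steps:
$o{\left(B \right)} = - 1190 B$
$N = -443451$ ($N = -229251 - \left(-1190\right) \left(-180\right) = -229251 - 214200 = -443451$)
$\left(82 \cdot 16285 + 2430214\right) + N = \left(82 \cdot 16285 + 2430214\right) - 443451 = \left(1335370 + 2430214\right) - 443451 = 3765584 - 443451 = 3322133$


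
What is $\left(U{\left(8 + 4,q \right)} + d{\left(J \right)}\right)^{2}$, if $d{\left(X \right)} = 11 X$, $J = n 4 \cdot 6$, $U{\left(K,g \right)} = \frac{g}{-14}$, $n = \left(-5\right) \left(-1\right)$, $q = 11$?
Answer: $\frac{341103961}{196} \approx 1.7403 \cdot 10^{6}$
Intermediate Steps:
$n = 5$
$U{\left(K,g \right)} = - \frac{g}{14}$ ($U{\left(K,g \right)} = g \left(- \frac{1}{14}\right) = - \frac{g}{14}$)
$J = 120$ ($J = 5 \cdot 4 \cdot 6 = 20 \cdot 6 = 120$)
$\left(U{\left(8 + 4,q \right)} + d{\left(J \right)}\right)^{2} = \left(\left(- \frac{1}{14}\right) 11 + 11 \cdot 120\right)^{2} = \left(- \frac{11}{14} + 1320\right)^{2} = \left(\frac{18469}{14}\right)^{2} = \frac{341103961}{196}$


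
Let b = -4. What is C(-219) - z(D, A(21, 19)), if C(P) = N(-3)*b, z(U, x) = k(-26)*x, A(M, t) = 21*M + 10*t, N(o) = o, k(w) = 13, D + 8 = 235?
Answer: -8191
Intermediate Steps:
D = 227 (D = -8 + 235 = 227)
A(M, t) = 10*t + 21*M
z(U, x) = 13*x
C(P) = 12 (C(P) = -3*(-4) = 12)
C(-219) - z(D, A(21, 19)) = 12 - 13*(10*19 + 21*21) = 12 - 13*(190 + 441) = 12 - 13*631 = 12 - 1*8203 = 12 - 8203 = -8191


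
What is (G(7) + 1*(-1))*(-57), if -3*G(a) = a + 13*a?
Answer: 1919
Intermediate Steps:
G(a) = -14*a/3 (G(a) = -(a + 13*a)/3 = -14*a/3)
(G(7) + 1*(-1))*(-57) = (-14/3*7 + 1*(-1))*(-57) = (-98/3 - 1)*(-57) = -101/3*(-57) = 1919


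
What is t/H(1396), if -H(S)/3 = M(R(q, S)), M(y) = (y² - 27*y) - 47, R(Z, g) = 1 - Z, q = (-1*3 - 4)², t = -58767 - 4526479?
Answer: 4585246/10659 ≈ 430.18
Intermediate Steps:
t = -4585246
q = 49 (q = (-3 - 4)² = (-7)² = 49)
M(y) = -47 + y² - 27*y
H(S) = -10659 (H(S) = -3*(-47 + (1 - 1*49)² - 27*(1 - 1*49)) = -3*(-47 + (1 - 49)² - 27*(1 - 49)) = -3*(-47 + (-48)² - 27*(-48)) = -3*(-47 + 2304 + 1296) = -3*3553 = -10659)
t/H(1396) = -4585246/(-10659) = -4585246*(-1/10659) = 4585246/10659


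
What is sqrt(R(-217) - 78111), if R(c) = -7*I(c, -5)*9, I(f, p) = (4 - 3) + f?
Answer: 3*I*sqrt(7167) ≈ 253.97*I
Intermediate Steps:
I(f, p) = 1 + f
R(c) = -63 - 63*c (R(c) = -7*(1 + c)*9 = (-7 - 7*c)*9 = -63 - 63*c)
sqrt(R(-217) - 78111) = sqrt((-63 - 63*(-217)) - 78111) = sqrt((-63 + 13671) - 78111) = sqrt(13608 - 78111) = sqrt(-64503) = 3*I*sqrt(7167)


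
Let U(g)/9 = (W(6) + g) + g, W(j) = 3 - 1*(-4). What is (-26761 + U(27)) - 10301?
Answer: -36513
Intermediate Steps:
W(j) = 7 (W(j) = 3 + 4 = 7)
U(g) = 63 + 18*g (U(g) = 9*((7 + g) + g) = 9*(7 + 2*g) = 63 + 18*g)
(-26761 + U(27)) - 10301 = (-26761 + (63 + 18*27)) - 10301 = (-26761 + (63 + 486)) - 10301 = (-26761 + 549) - 10301 = -26212 - 10301 = -36513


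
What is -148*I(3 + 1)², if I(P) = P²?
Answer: -37888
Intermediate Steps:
-148*I(3 + 1)² = -148*(3 + 1)⁴ = -148*(4²)² = -148*16² = -148*256 = -37888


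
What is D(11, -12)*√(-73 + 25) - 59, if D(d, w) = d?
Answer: -59 + 44*I*√3 ≈ -59.0 + 76.21*I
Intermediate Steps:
D(11, -12)*√(-73 + 25) - 59 = 11*√(-73 + 25) - 59 = 11*√(-48) - 59 = 11*(4*I*√3) - 59 = 44*I*√3 - 59 = -59 + 44*I*√3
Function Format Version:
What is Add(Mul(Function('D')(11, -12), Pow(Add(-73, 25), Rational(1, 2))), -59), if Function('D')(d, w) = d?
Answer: Add(-59, Mul(44, I, Pow(3, Rational(1, 2)))) ≈ Add(-59.000, Mul(76.210, I))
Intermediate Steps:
Add(Mul(Function('D')(11, -12), Pow(Add(-73, 25), Rational(1, 2))), -59) = Add(Mul(11, Pow(Add(-73, 25), Rational(1, 2))), -59) = Add(Mul(11, Pow(-48, Rational(1, 2))), -59) = Add(Mul(11, Mul(4, I, Pow(3, Rational(1, 2)))), -59) = Add(Mul(44, I, Pow(3, Rational(1, 2))), -59) = Add(-59, Mul(44, I, Pow(3, Rational(1, 2))))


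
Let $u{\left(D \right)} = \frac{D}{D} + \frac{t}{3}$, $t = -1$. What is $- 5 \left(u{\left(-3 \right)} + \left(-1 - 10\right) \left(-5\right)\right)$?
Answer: $- \frac{835}{3} \approx -278.33$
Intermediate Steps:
$u{\left(D \right)} = \frac{2}{3}$ ($u{\left(D \right)} = \frac{D}{D} - \frac{1}{3} = 1 - \frac{1}{3} = \frac{2}{3}$)
$- 5 \left(u{\left(-3 \right)} + \left(-1 - 10\right) \left(-5\right)\right) = - 5 \left(\frac{2}{3} + \left(-1 - 10\right) \left(-5\right)\right) = - 5 \left(\frac{2}{3} - -55\right) = - 5 \left(\frac{2}{3} + 55\right) = \left(-5\right) \frac{167}{3} = - \frac{835}{3}$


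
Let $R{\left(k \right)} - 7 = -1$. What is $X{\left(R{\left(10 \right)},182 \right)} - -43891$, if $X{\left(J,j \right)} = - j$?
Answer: $43709$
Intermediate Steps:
$R{\left(k \right)} = 6$ ($R{\left(k \right)} = 7 - 1 = 6$)
$X{\left(R{\left(10 \right)},182 \right)} - -43891 = \left(-1\right) 182 - -43891 = -182 + 43891 = 43709$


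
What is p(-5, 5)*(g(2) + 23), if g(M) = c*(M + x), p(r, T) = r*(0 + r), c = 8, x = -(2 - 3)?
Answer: 1175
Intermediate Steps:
x = 1 (x = -1*(-1) = 1)
p(r, T) = r**2 (p(r, T) = r*r = r**2)
g(M) = 8 + 8*M (g(M) = 8*(M + 1) = 8*(1 + M) = 8 + 8*M)
p(-5, 5)*(g(2) + 23) = (-5)**2*((8 + 8*2) + 23) = 25*((8 + 16) + 23) = 25*(24 + 23) = 25*47 = 1175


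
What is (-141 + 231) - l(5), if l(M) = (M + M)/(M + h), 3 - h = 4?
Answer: 175/2 ≈ 87.500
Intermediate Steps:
h = -1 (h = 3 - 1*4 = 3 - 4 = -1)
l(M) = 2*M/(-1 + M) (l(M) = (M + M)/(M - 1) = (2*M)/(-1 + M) = 2*M/(-1 + M))
(-141 + 231) - l(5) = (-141 + 231) - 2*5/(-1 + 5) = 90 - 2*5/4 = 90 - 1*5/2 = 90 - 5/2 = 175/2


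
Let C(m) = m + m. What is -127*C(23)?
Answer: -5842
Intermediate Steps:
C(m) = 2*m
-127*C(23) = -254*23 = -127*46 = -5842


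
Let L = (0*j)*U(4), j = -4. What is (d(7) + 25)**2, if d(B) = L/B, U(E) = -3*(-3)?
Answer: 625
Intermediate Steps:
U(E) = 9
L = 0 (L = (0*(-4))*9 = 0*9 = 0)
d(B) = 0 (d(B) = 0/B = 0)
(d(7) + 25)**2 = (0 + 25)**2 = 25**2 = 625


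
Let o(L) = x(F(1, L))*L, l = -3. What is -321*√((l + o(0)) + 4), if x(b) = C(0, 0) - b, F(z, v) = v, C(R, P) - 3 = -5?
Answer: -321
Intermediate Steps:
C(R, P) = -2 (C(R, P) = 3 - 5 = -2)
x(b) = -2 - b
o(L) = L*(-2 - L) (o(L) = (-2 - L)*L = L*(-2 - L))
-321*√((l + o(0)) + 4) = -321*√((-3 - 1*0*(2 + 0)) + 4) = -321*√((-3 - 1*0*2) + 4) = -321*√((-3 + 0) + 4) = -321*√(-3 + 4) = -321*√1 = -321*1 = -321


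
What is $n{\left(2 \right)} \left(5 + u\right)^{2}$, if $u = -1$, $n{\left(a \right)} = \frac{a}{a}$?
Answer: $16$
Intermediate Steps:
$n{\left(a \right)} = 1$
$n{\left(2 \right)} \left(5 + u\right)^{2} = 1 \left(5 - 1\right)^{2} = 1 \cdot 4^{2} = 1 \cdot 16 = 16$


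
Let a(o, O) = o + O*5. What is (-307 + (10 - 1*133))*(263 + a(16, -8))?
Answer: -102770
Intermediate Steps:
a(o, O) = o + 5*O
(-307 + (10 - 1*133))*(263 + a(16, -8)) = (-307 + (10 - 1*133))*(263 + (16 + 5*(-8))) = (-307 + (10 - 133))*(263 + (16 - 40)) = (-307 - 123)*(263 - 24) = -430*239 = -102770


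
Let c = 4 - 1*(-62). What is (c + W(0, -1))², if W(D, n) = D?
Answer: 4356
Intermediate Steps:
c = 66 (c = 4 + 62 = 66)
(c + W(0, -1))² = (66 + 0)² = 66² = 4356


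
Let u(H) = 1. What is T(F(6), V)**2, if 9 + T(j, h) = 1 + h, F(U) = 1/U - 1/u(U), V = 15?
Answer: 49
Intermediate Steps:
F(U) = -1 + 1/U (F(U) = 1/U - 1/1 = 1/U - 1*1 = 1/U - 1 = -1 + 1/U)
T(j, h) = -8 + h (T(j, h) = -9 + (1 + h) = -8 + h)
T(F(6), V)**2 = (-8 + 15)**2 = 7**2 = 49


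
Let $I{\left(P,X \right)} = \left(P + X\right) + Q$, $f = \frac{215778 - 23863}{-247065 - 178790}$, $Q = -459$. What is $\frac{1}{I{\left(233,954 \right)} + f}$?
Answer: $\frac{85171}{61966105} \approx 0.0013745$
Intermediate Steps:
$f = - \frac{38383}{85171}$ ($f = \frac{191915}{-425855} = 191915 \left(- \frac{1}{425855}\right) = - \frac{38383}{85171} \approx -0.45066$)
$I{\left(P,X \right)} = -459 + P + X$ ($I{\left(P,X \right)} = \left(P + X\right) - 459 = -459 + P + X$)
$\frac{1}{I{\left(233,954 \right)} + f} = \frac{1}{\left(-459 + 233 + 954\right) - \frac{38383}{85171}} = \frac{1}{728 - \frac{38383}{85171}} = \frac{1}{\frac{61966105}{85171}} = \frac{85171}{61966105}$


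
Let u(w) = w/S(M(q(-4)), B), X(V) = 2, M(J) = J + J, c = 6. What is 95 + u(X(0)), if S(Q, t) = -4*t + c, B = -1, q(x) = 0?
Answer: 476/5 ≈ 95.200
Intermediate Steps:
M(J) = 2*J
S(Q, t) = 6 - 4*t (S(Q, t) = -4*t + 6 = 6 - 4*t)
u(w) = w/10 (u(w) = w/(6 - 4*(-1)) = w/(6 + 4) = w/10)
95 + u(X(0)) = 95 + (1/10)*2 = 95 + 1/5 = 476/5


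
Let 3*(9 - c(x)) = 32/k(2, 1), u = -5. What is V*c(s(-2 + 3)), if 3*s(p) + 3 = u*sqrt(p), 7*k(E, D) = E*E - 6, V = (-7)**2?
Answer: 6811/3 ≈ 2270.3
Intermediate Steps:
V = 49
k(E, D) = -6/7 + E**2/7 (k(E, D) = (E*E - 6)/7 = (E**2 - 6)/7 = (-6 + E**2)/7 = -6/7 + E**2/7)
s(p) = -1 - 5*sqrt(p)/3 (s(p) = -1 + (-5*sqrt(p))/3 = -1 - 5*sqrt(p)/3)
c(x) = 139/3 (c(x) = 9 - 32/(3*(-6/7 + (1/7)*2**2)) = 9 - 32/(3*(-6/7 + (1/7)*4)) = 9 - 32/(3*(-6/7 + 4/7)) = 9 - 32/(3*(-2/7)) = 9 - 32*(-7)/(3*2) = 9 - 1/3*(-112) = 9 + 112/3 = 139/3)
V*c(s(-2 + 3)) = 49*(139/3) = 6811/3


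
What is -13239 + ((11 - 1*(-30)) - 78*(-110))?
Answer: -4618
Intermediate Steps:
-13239 + ((11 - 1*(-30)) - 78*(-110)) = -13239 + ((11 + 30) + 8580) = -13239 + (41 + 8580) = -13239 + 8621 = -4618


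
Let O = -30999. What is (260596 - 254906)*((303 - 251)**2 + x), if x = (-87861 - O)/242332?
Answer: 932034611885/60583 ≈ 1.5384e+7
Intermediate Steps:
x = -28431/121166 (x = (-87861 - 1*(-30999))/242332 = (-87861 + 30999)*(1/242332) = -56862*1/242332 = -28431/121166 ≈ -0.23465)
(260596 - 254906)*((303 - 251)**2 + x) = (260596 - 254906)*((303 - 251)**2 - 28431/121166) = 5690*(52**2 - 28431/121166) = 5690*(2704 - 28431/121166) = 5690*(327604433/121166) = 932034611885/60583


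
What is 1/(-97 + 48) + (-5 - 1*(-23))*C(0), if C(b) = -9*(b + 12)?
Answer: -95257/49 ≈ -1944.0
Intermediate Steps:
C(b) = -108 - 9*b (C(b) = -9*(12 + b) = -108 - 9*b)
1/(-97 + 48) + (-5 - 1*(-23))*C(0) = 1/(-97 + 48) + (-5 - 1*(-23))*(-108 - 9*0) = 1/(-49) + (-5 + 23)*(-108 + 0) = -1/49 + 18*(-108) = -1/49 - 1944 = -95257/49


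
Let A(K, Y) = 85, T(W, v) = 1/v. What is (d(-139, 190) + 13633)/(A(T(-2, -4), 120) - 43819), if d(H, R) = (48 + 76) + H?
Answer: -6809/21867 ≈ -0.31138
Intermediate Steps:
d(H, R) = 124 + H
(d(-139, 190) + 13633)/(A(T(-2, -4), 120) - 43819) = ((124 - 139) + 13633)/(85 - 43819) = (-15 + 13633)/(-43734) = 13618*(-1/43734) = -6809/21867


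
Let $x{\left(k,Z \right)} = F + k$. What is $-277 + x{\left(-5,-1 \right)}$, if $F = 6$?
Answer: $-276$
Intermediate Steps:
$x{\left(k,Z \right)} = 6 + k$
$-277 + x{\left(-5,-1 \right)} = -277 + \left(6 - 5\right) = -277 + 1 = -276$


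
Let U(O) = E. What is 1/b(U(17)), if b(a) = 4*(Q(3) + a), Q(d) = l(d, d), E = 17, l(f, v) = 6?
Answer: 1/92 ≈ 0.010870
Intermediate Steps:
U(O) = 17
Q(d) = 6
b(a) = 24 + 4*a (b(a) = 4*(6 + a) = 24 + 4*a)
1/b(U(17)) = 1/(24 + 4*17) = 1/(24 + 68) = 1/92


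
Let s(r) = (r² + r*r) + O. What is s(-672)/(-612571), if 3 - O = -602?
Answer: -903773/612571 ≈ -1.4754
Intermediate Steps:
O = 605 (O = 3 - 1*(-602) = 3 + 602 = 605)
s(r) = 605 + 2*r² (s(r) = (r² + r*r) + 605 = (r² + r²) + 605 = 2*r² + 605 = 605 + 2*r²)
s(-672)/(-612571) = (605 + 2*(-672)²)/(-612571) = (605 + 2*451584)*(-1/612571) = (605 + 903168)*(-1/612571) = 903773*(-1/612571) = -903773/612571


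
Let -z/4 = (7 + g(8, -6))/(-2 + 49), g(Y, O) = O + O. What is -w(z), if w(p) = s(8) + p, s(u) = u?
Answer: -396/47 ≈ -8.4255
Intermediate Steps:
g(Y, O) = 2*O
z = 20/47 (z = -4*(7 + 2*(-6))/(-2 + 49) = -4*(7 - 12)/47 = -(-20)/47 = -4*(-5/47) = 20/47 ≈ 0.42553)
w(p) = 8 + p
-w(z) = -(8 + 20/47) = -1*396/47 = -396/47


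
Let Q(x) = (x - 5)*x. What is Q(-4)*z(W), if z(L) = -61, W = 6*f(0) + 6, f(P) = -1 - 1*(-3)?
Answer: -2196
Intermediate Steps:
f(P) = 2 (f(P) = -1 + 3 = 2)
W = 18 (W = 6*2 + 6 = 12 + 6 = 18)
Q(x) = x*(-5 + x) (Q(x) = (-5 + x)*x = x*(-5 + x))
Q(-4)*z(W) = -4*(-5 - 4)*(-61) = -4*(-9)*(-61) = 36*(-61) = -2196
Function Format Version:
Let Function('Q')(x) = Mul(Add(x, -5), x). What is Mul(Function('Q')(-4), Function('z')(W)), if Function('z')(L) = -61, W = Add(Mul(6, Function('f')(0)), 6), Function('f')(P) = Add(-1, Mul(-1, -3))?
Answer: -2196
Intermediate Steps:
Function('f')(P) = 2 (Function('f')(P) = Add(-1, 3) = 2)
W = 18 (W = Add(Mul(6, 2), 6) = Add(12, 6) = 18)
Function('Q')(x) = Mul(x, Add(-5, x)) (Function('Q')(x) = Mul(Add(-5, x), x) = Mul(x, Add(-5, x)))
Mul(Function('Q')(-4), Function('z')(W)) = Mul(Mul(-4, Add(-5, -4)), -61) = Mul(Mul(-4, -9), -61) = Mul(36, -61) = -2196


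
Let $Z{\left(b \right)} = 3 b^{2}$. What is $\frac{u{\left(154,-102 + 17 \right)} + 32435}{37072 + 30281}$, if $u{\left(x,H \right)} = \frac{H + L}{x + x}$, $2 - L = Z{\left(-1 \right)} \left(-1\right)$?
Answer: $\frac{2497475}{5186181} \approx 0.48156$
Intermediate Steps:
$L = 5$ ($L = 2 - 3 \left(-1\right)^{2} \left(-1\right) = 2 - 3 \cdot 1 \left(-1\right) = 2 - 3 \left(-1\right) = 2 - -3 = 2 + 3 = 5$)
$u{\left(x,H \right)} = \frac{5 + H}{2 x}$ ($u{\left(x,H \right)} = \frac{H + 5}{x + x} = \frac{5 + H}{2 x}$)
$\frac{u{\left(154,-102 + 17 \right)} + 32435}{37072 + 30281} = \frac{\frac{5 + \left(-102 + 17\right)}{2 \cdot 154} + 32435}{37072 + 30281} = \frac{\frac{1}{2} \cdot \frac{1}{154} \left(5 - 85\right) + 32435}{67353} = \left(\frac{1}{2} \cdot \frac{1}{154} \left(-80\right) + 32435\right) \frac{1}{67353} = \left(- \frac{20}{77} + 32435\right) \frac{1}{67353} = \frac{2497475}{77} \cdot \frac{1}{67353} = \frac{2497475}{5186181}$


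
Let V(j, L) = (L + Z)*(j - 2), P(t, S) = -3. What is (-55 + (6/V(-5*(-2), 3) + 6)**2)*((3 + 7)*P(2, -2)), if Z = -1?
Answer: 13785/32 ≈ 430.78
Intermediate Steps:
V(j, L) = (-1 + L)*(-2 + j) (V(j, L) = (L - 1)*(j - 2) = (-1 + L)*(-2 + j))
(-55 + (6/V(-5*(-2), 3) + 6)**2)*((3 + 7)*P(2, -2)) = (-55 + (6/(2 - (-5)*(-2) - 2*3 + 3*(-5*(-2))) + 6)**2)*((3 + 7)*(-3)) = (-55 + (6/(2 - 1*10 - 6 + 3*10) + 6)**2)*(10*(-3)) = (-55 + (6/(2 - 10 - 6 + 30) + 6)**2)*(-30) = (-55 + (6/16 + 6)**2)*(-30) = (-55 + (6*(1/16) + 6)**2)*(-30) = (-55 + (3/8 + 6)**2)*(-30) = (-55 + (51/8)**2)*(-30) = (-55 + 2601/64)*(-30) = -919/64*(-30) = 13785/32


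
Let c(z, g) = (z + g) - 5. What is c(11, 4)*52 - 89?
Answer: 431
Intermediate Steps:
c(z, g) = -5 + g + z (c(z, g) = (g + z) - 5 = -5 + g + z)
c(11, 4)*52 - 89 = (-5 + 4 + 11)*52 - 89 = 10*52 - 89 = 520 - 89 = 431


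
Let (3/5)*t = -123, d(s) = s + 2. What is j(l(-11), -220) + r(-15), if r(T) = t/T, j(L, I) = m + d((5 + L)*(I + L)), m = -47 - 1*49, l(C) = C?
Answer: 3917/3 ≈ 1305.7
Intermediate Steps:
d(s) = 2 + s
m = -96 (m = -47 - 49 = -96)
t = -205 (t = (5/3)*(-123) = -205)
j(L, I) = -94 + (5 + L)*(I + L) (j(L, I) = -96 + (2 + (5 + L)*(I + L)) = -94 + (5 + L)*(I + L))
r(T) = -205/T
j(l(-11), -220) + r(-15) = (-94 + (-11)² + 5*(-220) + 5*(-11) - 220*(-11)) - 205/(-15) = (-94 + 121 - 1100 - 55 + 2420) - 205*(-1/15) = 1292 + 41/3 = 3917/3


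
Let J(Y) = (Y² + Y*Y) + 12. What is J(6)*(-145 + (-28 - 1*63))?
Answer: -19824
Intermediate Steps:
J(Y) = 12 + 2*Y² (J(Y) = (Y² + Y²) + 12 = 2*Y² + 12 = 12 + 2*Y²)
J(6)*(-145 + (-28 - 1*63)) = (12 + 2*6²)*(-145 + (-28 - 1*63)) = (12 + 2*36)*(-145 + (-28 - 63)) = (12 + 72)*(-145 - 91) = 84*(-236) = -19824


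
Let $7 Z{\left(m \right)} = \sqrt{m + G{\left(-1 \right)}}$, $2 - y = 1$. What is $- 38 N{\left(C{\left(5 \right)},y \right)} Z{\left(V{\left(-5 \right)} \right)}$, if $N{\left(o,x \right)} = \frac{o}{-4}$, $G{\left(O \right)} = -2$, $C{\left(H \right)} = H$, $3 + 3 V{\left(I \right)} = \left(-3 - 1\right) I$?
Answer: $\frac{95 \sqrt{33}}{42} \approx 12.994$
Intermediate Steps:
$y = 1$ ($y = 2 - 1 = 1$)
$V{\left(I \right)} = -1 - \frac{4 I}{3}$ ($V{\left(I \right)} = -1 + \frac{\left(-3 - 1\right) I}{3} = -1 + \frac{\left(-4\right) I}{3} = -1 - \frac{4 I}{3}$)
$N{\left(o,x \right)} = - \frac{o}{4}$ ($N{\left(o,x \right)} = o \left(- \frac{1}{4}\right) = - \frac{o}{4}$)
$Z{\left(m \right)} = \frac{\sqrt{-2 + m}}{7}$ ($Z{\left(m \right)} = \frac{\sqrt{m - 2}}{7} = \frac{\sqrt{-2 + m}}{7}$)
$- 38 N{\left(C{\left(5 \right)},y \right)} Z{\left(V{\left(-5 \right)} \right)} = - 38 \left(\left(- \frac{1}{4}\right) 5\right) \frac{\sqrt{-2 - - \frac{17}{3}}}{7} = \left(-38\right) \left(- \frac{5}{4}\right) \frac{\sqrt{-2 + \left(-1 + \frac{20}{3}\right)}}{7} = \frac{95 \frac{\sqrt{-2 + \frac{17}{3}}}{7}}{2} = \frac{95 \frac{\sqrt{\frac{11}{3}}}{7}}{2} = \frac{95 \frac{\frac{1}{3} \sqrt{33}}{7}}{2} = \frac{95 \frac{\sqrt{33}}{21}}{2} = \frac{95 \sqrt{33}}{42}$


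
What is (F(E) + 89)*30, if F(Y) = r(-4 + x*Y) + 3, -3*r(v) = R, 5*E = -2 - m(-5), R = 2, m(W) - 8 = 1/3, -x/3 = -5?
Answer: 2740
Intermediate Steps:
x = 15 (x = -3*(-5) = 15)
m(W) = 25/3 (m(W) = 8 + 1/3 = 25/3)
E = -31/15 (E = (-2 - 1*25/3)/5 = (-2 - 25/3)/5 = (1/5)*(-31/3) = -31/15 ≈ -2.0667)
r(v) = -2/3 (r(v) = -1/3*2 = -2/3)
F(Y) = 7/3 (F(Y) = -2/3 + 3 = 7/3)
(F(E) + 89)*30 = (7/3 + 89)*30 = (274/3)*30 = 2740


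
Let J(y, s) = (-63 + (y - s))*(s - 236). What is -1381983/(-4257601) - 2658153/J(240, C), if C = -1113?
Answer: 4574098502461/2469706612070 ≈ 1.8521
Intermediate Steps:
J(y, s) = (-236 + s)*(-63 + y - s) (J(y, s) = (-63 + y - s)*(-236 + s) = (-236 + s)*(-63 + y - s))
-1381983/(-4257601) - 2658153/J(240, C) = -1381983/(-4257601) - 2658153/(14868 - 1*(-1113)² - 236*240 + 173*(-1113) - 1113*240) = -1381983*(-1/4257601) - 2658153/(14868 - 1*1238769 - 56640 - 192549 - 267120) = 1381983/4257601 - 2658153/(14868 - 1238769 - 56640 - 192549 - 267120) = 1381983/4257601 - 2658153/(-1740210) = 1381983/4257601 - 2658153*(-1/1740210) = 1381983/4257601 + 886051/580070 = 4574098502461/2469706612070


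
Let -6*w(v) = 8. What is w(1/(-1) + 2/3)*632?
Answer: -2528/3 ≈ -842.67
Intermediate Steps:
w(v) = -4/3 (w(v) = -1/6*8 = -4/3)
w(1/(-1) + 2/3)*632 = -4/3*632 = -2528/3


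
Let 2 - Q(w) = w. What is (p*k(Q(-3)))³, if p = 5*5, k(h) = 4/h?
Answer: 8000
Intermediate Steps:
Q(w) = 2 - w
p = 25
(p*k(Q(-3)))³ = (25*(4/(2 - 1*(-3))))³ = (25*(4/(2 + 3)))³ = (25*(4/5))³ = (25*(4*(⅕)))³ = (25*(⅘))³ = 20³ = 8000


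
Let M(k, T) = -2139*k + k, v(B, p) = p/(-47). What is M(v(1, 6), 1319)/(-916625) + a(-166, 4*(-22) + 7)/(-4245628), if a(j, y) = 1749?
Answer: -129812240859/182907491978500 ≈ -0.00070972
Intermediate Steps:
v(B, p) = -p/47 (v(B, p) = p*(-1/47) = -p/47)
M(k, T) = -2138*k
M(v(1, 6), 1319)/(-916625) + a(-166, 4*(-22) + 7)/(-4245628) = -(-2138)*6/47/(-916625) + 1749/(-4245628) = -2138*(-6/47)*(-1/916625) + 1749*(-1/4245628) = (12828/47)*(-1/916625) - 1749/4245628 = -12828/43081375 - 1749/4245628 = -129812240859/182907491978500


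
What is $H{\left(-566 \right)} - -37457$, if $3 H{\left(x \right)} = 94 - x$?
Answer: $37677$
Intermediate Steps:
$H{\left(x \right)} = \frac{94}{3} - \frac{x}{3}$ ($H{\left(x \right)} = \frac{94 - x}{3} = \frac{94}{3} - \frac{x}{3}$)
$H{\left(-566 \right)} - -37457 = \left(\frac{94}{3} - - \frac{566}{3}\right) - -37457 = \left(\frac{94}{3} + \frac{566}{3}\right) + 37457 = 220 + 37457 = 37677$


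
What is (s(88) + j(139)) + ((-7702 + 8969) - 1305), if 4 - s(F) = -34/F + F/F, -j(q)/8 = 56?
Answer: -21235/44 ≈ -482.61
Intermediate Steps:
j(q) = -448 (j(q) = -8*56 = -448)
s(F) = 3 + 34/F (s(F) = 4 - (-34/F + F/F) = 4 - (-34/F + 1) = 4 - (1 - 34/F) = 4 + (-1 + 34/F) = 3 + 34/F)
(s(88) + j(139)) + ((-7702 + 8969) - 1305) = ((3 + 34/88) - 448) + ((-7702 + 8969) - 1305) = ((3 + 34*(1/88)) - 448) + (1267 - 1305) = ((3 + 17/44) - 448) - 38 = (149/44 - 448) - 38 = -19563/44 - 38 = -21235/44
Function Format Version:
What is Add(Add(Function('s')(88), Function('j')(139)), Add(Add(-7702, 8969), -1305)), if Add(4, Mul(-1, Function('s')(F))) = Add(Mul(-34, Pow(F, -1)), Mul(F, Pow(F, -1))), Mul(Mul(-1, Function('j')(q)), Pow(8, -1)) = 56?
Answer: Rational(-21235, 44) ≈ -482.61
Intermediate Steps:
Function('j')(q) = -448 (Function('j')(q) = Mul(-8, 56) = -448)
Function('s')(F) = Add(3, Mul(34, Pow(F, -1))) (Function('s')(F) = Add(4, Mul(-1, Add(Mul(-34, Pow(F, -1)), Mul(F, Pow(F, -1))))) = Add(4, Mul(-1, Add(Mul(-34, Pow(F, -1)), 1))) = Add(4, Mul(-1, Add(1, Mul(-34, Pow(F, -1))))) = Add(4, Add(-1, Mul(34, Pow(F, -1)))) = Add(3, Mul(34, Pow(F, -1))))
Add(Add(Function('s')(88), Function('j')(139)), Add(Add(-7702, 8969), -1305)) = Add(Add(Add(3, Mul(34, Pow(88, -1))), -448), Add(Add(-7702, 8969), -1305)) = Add(Add(Add(3, Mul(34, Rational(1, 88))), -448), Add(1267, -1305)) = Add(Add(Add(3, Rational(17, 44)), -448), -38) = Add(Add(Rational(149, 44), -448), -38) = Add(Rational(-19563, 44), -38) = Rational(-21235, 44)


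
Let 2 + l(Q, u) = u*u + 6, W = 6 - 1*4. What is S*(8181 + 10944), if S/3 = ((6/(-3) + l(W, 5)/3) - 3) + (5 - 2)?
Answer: 439875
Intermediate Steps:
W = 2 (W = 6 - 4 = 2)
l(Q, u) = 4 + u**2 (l(Q, u) = -2 + (u*u + 6) = -2 + (u**2 + 6) = -2 + (6 + u**2) = 4 + u**2)
S = 23 (S = 3*(((6/(-3) + (4 + 5**2)/3) - 3) + (5 - 2)) = 3*(((6*(-1/3) + (4 + 25)*(1/3)) - 3) + 3) = 3*(((-2 + 29*(1/3)) - 3) + 3) = 3*(((-2 + 29/3) - 3) + 3) = 3*((23/3 - 3) + 3) = 3*(14/3 + 3) = 3*(23/3) = 23)
S*(8181 + 10944) = 23*(8181 + 10944) = 23*19125 = 439875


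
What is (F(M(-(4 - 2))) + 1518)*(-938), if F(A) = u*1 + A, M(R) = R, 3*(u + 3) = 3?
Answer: -1420132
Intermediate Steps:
u = -2 (u = -3 + (⅓)*3 = -3 + 1 = -2)
F(A) = -2 + A (F(A) = -2*1 + A = -2 + A)
(F(M(-(4 - 2))) + 1518)*(-938) = ((-2 - (4 - 2)) + 1518)*(-938) = ((-2 - 1*2) + 1518)*(-938) = ((-2 - 2) + 1518)*(-938) = (-4 + 1518)*(-938) = 1514*(-938) = -1420132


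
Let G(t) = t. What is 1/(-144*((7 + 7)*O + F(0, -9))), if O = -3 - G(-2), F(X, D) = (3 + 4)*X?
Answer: 1/2016 ≈ 0.00049603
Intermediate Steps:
F(X, D) = 7*X
O = -1 (O = -3 - 1*(-2) = -3 + 2 = -1)
1/(-144*((7 + 7)*O + F(0, -9))) = 1/(-144*((7 + 7)*(-1) + 7*0)) = 1/(-144*(14*(-1) + 0)) = 1/(-144*(-14 + 0)) = 1/(-144*(-14)) = 1/2016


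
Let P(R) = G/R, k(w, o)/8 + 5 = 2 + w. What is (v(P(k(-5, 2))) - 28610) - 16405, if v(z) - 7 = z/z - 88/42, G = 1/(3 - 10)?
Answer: -945191/21 ≈ -45009.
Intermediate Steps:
G = -⅐ (G = 1/(-7) = -⅐ ≈ -0.14286)
k(w, o) = -24 + 8*w (k(w, o) = -40 + 8*(2 + w) = -40 + (16 + 8*w) = -24 + 8*w)
P(R) = -1/(7*R)
v(z) = 124/21 (v(z) = 7 + (z/z - 88/42) = 7 + (1 - 88*1/42) = 7 + (1 - 44/21) = 7 - 23/21 = 124/21)
(v(P(k(-5, 2))) - 28610) - 16405 = (124/21 - 28610) - 16405 = -600686/21 - 16405 = -945191/21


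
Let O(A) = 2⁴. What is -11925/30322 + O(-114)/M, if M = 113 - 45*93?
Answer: -6130469/15433898 ≈ -0.39721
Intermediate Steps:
O(A) = 16
M = -4072 (M = 113 - 4185 = -4072)
-11925/30322 + O(-114)/M = -11925/30322 + 16/(-4072) = -11925*1/30322 + 16*(-1/4072) = -11925/30322 - 2/509 = -6130469/15433898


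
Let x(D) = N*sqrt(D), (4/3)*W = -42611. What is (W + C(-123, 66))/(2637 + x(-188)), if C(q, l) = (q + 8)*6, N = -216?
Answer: -12754583/2329644 - 174124*I*sqrt(47)/194137 ≈ -5.4749 - 6.1489*I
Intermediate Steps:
C(q, l) = 48 + 6*q (C(q, l) = (8 + q)*6 = 48 + 6*q)
W = -127833/4 (W = (3/4)*(-42611) = -127833/4 ≈ -31958.)
x(D) = -216*sqrt(D)
(W + C(-123, 66))/(2637 + x(-188)) = (-127833/4 + (48 + 6*(-123)))/(2637 - 432*I*sqrt(47)) = (-127833/4 + (48 - 738))/(2637 - 432*I*sqrt(47)) = (-127833/4 - 690)/(2637 - 432*I*sqrt(47)) = -130593/(4*(2637 - 432*I*sqrt(47)))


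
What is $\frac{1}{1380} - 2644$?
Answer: $- \frac{3648719}{1380} \approx -2644.0$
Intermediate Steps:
$\frac{1}{1380} - 2644 = - \frac{3648719}{1380}$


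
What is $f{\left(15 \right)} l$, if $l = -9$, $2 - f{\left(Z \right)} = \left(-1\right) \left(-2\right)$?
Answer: $0$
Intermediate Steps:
$f{\left(Z \right)} = 0$ ($f{\left(Z \right)} = 2 - \left(-1\right) \left(-2\right) = 2 - 2 = 0$)
$f{\left(15 \right)} l = 0 \left(-9\right) = 0$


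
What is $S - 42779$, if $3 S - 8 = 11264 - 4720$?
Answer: $-40595$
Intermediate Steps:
$S = 2184$ ($S = \frac{8}{3} + \frac{11264 - 4720}{3} = \frac{8}{3} + \frac{1}{3} \cdot 6544 = \frac{8}{3} + \frac{6544}{3} = 2184$)
$S - 42779 = 2184 - 42779 = -40595$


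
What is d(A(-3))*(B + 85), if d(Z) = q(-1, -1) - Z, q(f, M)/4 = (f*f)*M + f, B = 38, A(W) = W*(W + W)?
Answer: -3198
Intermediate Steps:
A(W) = 2*W² (A(W) = W*(2*W) = 2*W²)
q(f, M) = 4*f + 4*M*f² (q(f, M) = 4*((f*f)*M + f) = 4*(f²*M + f) = 4*(M*f² + f) = 4*(f + M*f²) = 4*f + 4*M*f²)
d(Z) = -8 - Z (d(Z) = 4*(-1)*(1 - 1*(-1)) - Z = 4*(-1)*(1 + 1) - Z = 4*(-1)*2 - Z = -8 - Z)
d(A(-3))*(B + 85) = (-8 - 2*(-3)²)*(38 + 85) = (-8 - 2*9)*123 = (-8 - 1*18)*123 = (-8 - 18)*123 = -26*123 = -3198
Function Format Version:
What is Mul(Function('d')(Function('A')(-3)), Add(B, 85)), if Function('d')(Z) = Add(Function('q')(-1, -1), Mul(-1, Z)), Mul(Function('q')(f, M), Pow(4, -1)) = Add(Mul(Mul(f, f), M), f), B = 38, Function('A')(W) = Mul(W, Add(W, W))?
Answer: -3198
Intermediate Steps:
Function('A')(W) = Mul(2, Pow(W, 2)) (Function('A')(W) = Mul(W, Mul(2, W)) = Mul(2, Pow(W, 2)))
Function('q')(f, M) = Add(Mul(4, f), Mul(4, M, Pow(f, 2))) (Function('q')(f, M) = Mul(4, Add(Mul(Mul(f, f), M), f)) = Mul(4, Add(Mul(Pow(f, 2), M), f)) = Mul(4, Add(Mul(M, Pow(f, 2)), f)) = Mul(4, Add(f, Mul(M, Pow(f, 2)))) = Add(Mul(4, f), Mul(4, M, Pow(f, 2))))
Function('d')(Z) = Add(-8, Mul(-1, Z)) (Function('d')(Z) = Add(Mul(4, -1, Add(1, Mul(-1, -1))), Mul(-1, Z)) = Add(Mul(4, -1, Add(1, 1)), Mul(-1, Z)) = Add(Mul(4, -1, 2), Mul(-1, Z)) = Add(-8, Mul(-1, Z)))
Mul(Function('d')(Function('A')(-3)), Add(B, 85)) = Mul(Add(-8, Mul(-1, Mul(2, Pow(-3, 2)))), Add(38, 85)) = Mul(Add(-8, Mul(-1, Mul(2, 9))), 123) = Mul(Add(-8, Mul(-1, 18)), 123) = Mul(Add(-8, -18), 123) = Mul(-26, 123) = -3198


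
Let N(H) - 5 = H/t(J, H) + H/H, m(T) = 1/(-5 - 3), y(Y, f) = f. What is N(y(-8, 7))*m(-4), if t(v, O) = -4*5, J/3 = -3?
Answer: -113/160 ≈ -0.70625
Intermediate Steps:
J = -9 (J = 3*(-3) = -9)
t(v, O) = -20
m(T) = -⅛ (m(T) = 1/(-8) = -⅛)
N(H) = 6 - H/20 (N(H) = 5 + (H/(-20) + H/H) = 5 + (H*(-1/20) + 1) = 5 + (-H/20 + 1) = 5 + (1 - H/20) = 6 - H/20)
N(y(-8, 7))*m(-4) = (6 - 1/20*7)*(-⅛) = (6 - 7/20)*(-⅛) = (113/20)*(-⅛) = -113/160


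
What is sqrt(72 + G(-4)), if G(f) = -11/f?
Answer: sqrt(299)/2 ≈ 8.6458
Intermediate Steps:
sqrt(72 + G(-4)) = sqrt(72 - 11/(-4)) = sqrt(72 - 11*(-1/4)) = sqrt(72 + 11/4) = sqrt(299/4) = sqrt(299)/2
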